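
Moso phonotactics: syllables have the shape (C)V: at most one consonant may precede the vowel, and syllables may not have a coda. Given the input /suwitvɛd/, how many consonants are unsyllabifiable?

2

Under (C)V, the unsyllabifiable consonants are /t/, /d/ (no codas are permitted; onsets are limited to one consonant).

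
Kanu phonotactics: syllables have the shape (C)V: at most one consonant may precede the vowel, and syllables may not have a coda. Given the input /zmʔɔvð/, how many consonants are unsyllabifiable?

Under (C)V, the unsyllabifiable consonants are /z/, /m/, /v/, /ð/ (no codas are permitted; onsets are limited to one consonant).

4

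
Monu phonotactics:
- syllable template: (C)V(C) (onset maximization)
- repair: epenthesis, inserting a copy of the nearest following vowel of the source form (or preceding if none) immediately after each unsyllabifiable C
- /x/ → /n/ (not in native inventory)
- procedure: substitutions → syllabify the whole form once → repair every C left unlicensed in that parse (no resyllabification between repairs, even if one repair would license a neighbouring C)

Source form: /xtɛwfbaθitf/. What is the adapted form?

Substitution: /x/ → /n/, giving /ntɛwfbaθitf/.
The consonants /n/, /f/, /f/ cannot be parsed into a legal (C)V(C) syllable (at most one coda consonant is licensed; onsets are limited to one consonant).
Epenthesis after each stranded consonant: /n/ → /nɛ/, /f/ → /fa/, /f/ → /fi/.

nɛtɛwfabaθitfi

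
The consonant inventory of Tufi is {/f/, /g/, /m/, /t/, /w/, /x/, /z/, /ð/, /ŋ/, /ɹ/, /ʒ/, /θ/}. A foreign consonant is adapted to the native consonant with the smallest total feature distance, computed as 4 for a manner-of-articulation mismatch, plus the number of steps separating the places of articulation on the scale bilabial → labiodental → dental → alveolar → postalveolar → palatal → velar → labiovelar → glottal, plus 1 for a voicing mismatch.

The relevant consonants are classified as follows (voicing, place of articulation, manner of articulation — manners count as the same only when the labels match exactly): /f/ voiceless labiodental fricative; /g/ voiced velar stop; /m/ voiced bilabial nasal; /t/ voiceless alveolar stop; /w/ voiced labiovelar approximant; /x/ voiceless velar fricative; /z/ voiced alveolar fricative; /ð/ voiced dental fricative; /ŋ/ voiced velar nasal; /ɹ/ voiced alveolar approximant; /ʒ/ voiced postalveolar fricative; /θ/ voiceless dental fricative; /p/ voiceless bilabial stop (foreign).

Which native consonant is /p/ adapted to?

/t/ is closest: same manner (stop), place distance 3 (bilabial→alveolar), same voicing; total 3. Next closest is /f/ at distance 5.

t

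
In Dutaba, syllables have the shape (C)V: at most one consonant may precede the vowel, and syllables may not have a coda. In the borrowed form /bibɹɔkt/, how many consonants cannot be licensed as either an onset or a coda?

3

Syllabifying with onset maximization leaves /b/, /k/, /t/ stranded (no codas are permitted; onsets are limited to one consonant).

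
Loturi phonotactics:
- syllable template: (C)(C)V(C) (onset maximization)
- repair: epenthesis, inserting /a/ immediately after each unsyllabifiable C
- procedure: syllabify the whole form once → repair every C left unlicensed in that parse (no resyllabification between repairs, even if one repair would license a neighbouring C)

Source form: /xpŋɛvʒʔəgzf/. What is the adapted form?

Under (C)(C)V(C), the unsyllabifiable consonants are /x/, /z/, /f/ (at most one coda consonant is licensed; onsets may contain at most 2 consonants).
Inserting the epenthetic vowel yields /x/ → /xa/, /z/ → /za/, /f/ → /fa/.

xapŋɛvʒʔəgzafa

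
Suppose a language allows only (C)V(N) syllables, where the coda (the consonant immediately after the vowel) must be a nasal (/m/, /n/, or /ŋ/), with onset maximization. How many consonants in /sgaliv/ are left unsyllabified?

Syllabifying with onset maximization leaves /s/, /v/ stranded (only a nasal (/m/, /n/, or /ŋ/) is licensed in coda position; onsets are limited to one consonant).

2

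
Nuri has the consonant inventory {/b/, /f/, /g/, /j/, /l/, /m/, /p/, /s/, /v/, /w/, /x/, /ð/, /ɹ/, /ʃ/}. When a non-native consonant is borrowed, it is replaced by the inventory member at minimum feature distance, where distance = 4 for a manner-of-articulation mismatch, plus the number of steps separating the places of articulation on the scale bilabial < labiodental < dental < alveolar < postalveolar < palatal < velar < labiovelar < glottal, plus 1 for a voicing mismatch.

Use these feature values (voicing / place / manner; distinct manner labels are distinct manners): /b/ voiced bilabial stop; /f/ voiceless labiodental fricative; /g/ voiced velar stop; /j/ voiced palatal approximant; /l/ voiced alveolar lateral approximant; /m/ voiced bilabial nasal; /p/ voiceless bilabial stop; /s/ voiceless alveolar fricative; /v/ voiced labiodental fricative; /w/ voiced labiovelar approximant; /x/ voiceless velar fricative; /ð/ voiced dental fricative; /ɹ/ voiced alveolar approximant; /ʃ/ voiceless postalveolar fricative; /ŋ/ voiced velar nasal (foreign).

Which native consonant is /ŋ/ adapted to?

/g/ is closest: manner differs (nasal→stop, +4), place distance 0 (velar→velar), same voicing; total 4. Next closest is /j/ at distance 5.

g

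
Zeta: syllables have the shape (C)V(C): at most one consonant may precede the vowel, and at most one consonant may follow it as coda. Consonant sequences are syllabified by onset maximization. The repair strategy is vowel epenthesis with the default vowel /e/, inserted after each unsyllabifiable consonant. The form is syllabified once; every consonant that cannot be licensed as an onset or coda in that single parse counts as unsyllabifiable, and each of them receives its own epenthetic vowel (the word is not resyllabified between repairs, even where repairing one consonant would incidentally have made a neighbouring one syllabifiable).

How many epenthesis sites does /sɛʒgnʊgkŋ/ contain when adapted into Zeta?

3

The unsyllabifiable consonants are /g/, /k/, /ŋ/; each receives one epenthetic vowel.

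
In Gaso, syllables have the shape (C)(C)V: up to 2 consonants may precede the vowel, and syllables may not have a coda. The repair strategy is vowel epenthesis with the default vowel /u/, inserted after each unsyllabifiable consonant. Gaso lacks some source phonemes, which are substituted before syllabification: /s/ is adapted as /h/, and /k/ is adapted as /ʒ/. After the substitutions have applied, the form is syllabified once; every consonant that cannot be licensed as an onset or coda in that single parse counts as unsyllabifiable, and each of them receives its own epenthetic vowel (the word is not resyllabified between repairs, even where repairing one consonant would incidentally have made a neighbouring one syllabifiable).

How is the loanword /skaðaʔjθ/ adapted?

hʒaðaʔujuθu

Substitution: /s/ → /h/, /k/ → /ʒ/, giving /hʒaðaʔjθ/.
Syllabifying with onset maximization leaves /ʔ/, /j/, /θ/ stranded (no codas are permitted; onsets may contain at most 2 consonants).
Epenthesis after each stranded consonant: /ʔ/ → /ʔu/, /j/ → /ju/, /θ/ → /θu/.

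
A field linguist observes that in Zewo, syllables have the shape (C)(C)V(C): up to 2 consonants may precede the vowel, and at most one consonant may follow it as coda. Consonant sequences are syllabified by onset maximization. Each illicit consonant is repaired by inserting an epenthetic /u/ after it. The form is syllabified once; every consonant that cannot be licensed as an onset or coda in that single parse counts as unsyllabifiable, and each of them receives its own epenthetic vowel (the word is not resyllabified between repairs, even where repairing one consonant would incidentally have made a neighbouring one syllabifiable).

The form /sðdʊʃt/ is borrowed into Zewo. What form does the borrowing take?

Under (C)(C)V(C), the unsyllabifiable consonants are /s/, /t/ (at most one coda consonant is licensed; onsets may contain at most 2 consonants).
Inserting the epenthetic vowel yields /s/ → /su/, /t/ → /tu/.

suðdʊʃtu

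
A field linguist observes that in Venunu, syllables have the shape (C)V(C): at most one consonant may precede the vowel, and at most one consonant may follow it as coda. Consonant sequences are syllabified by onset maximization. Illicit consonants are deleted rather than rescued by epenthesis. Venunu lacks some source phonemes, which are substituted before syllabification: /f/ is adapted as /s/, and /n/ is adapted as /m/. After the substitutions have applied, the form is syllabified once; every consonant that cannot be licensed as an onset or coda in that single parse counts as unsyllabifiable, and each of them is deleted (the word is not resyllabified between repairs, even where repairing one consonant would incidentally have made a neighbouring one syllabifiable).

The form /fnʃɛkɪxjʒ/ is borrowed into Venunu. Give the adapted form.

Substitution: /f/ → /s/, /n/ → /m/, giving /smʃɛkɪxjʒ/.
Syllabifying with onset maximization leaves /s/, /m/, /j/, /ʒ/ stranded (at most one coda consonant is licensed; onsets are limited to one consonant).
Deleting the stranded consonants removes /s/, /m/, /j/, /ʒ/.

ʃɛkɪx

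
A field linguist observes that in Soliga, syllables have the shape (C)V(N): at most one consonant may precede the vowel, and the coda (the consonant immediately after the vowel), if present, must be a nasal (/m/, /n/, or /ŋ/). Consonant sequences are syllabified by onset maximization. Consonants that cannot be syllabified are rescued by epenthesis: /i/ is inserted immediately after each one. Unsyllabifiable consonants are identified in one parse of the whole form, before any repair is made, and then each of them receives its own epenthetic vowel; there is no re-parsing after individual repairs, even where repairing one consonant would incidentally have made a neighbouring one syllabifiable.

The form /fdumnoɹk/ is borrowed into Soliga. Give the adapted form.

Under (C)V(N), the unsyllabifiable consonants are /f/, /ɹ/, /k/ (only a nasal (/m/, /n/, or /ŋ/) is licensed in coda position; onsets are limited to one consonant).
Epenthesis after each stranded consonant: /f/ → /fi/, /ɹ/ → /ɹi/, /k/ → /ki/.

fidumnoɹiki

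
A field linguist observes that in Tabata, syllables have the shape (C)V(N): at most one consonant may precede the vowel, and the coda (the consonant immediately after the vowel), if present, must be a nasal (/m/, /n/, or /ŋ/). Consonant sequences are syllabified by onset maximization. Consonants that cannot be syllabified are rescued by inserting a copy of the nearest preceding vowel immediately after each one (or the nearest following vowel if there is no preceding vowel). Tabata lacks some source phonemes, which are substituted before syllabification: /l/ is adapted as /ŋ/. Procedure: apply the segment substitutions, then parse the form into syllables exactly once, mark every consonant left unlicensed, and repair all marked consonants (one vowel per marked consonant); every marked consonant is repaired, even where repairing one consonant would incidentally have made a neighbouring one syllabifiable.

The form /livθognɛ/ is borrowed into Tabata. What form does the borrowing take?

ŋiviθogonɛ

Substitution: /l/ → /ŋ/, giving /ŋivθognɛ/.
Syllabifying with onset maximization leaves /v/, /g/ stranded (only a nasal (/m/, /n/, or /ŋ/) is licensed in coda position; onsets are limited to one consonant).
Inserting the epenthetic vowel yields /v/ → /vi/, /g/ → /go/.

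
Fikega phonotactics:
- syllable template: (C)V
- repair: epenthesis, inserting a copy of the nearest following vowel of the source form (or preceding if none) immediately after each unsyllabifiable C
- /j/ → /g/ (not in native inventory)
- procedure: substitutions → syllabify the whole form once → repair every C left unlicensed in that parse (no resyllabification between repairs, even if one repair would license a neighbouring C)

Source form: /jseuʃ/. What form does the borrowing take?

Substitution: /j/ → /g/, giving /gseuʃ/.
Under (C)V, the unsyllabifiable consonants are /g/, /ʃ/ (no codas are permitted; onsets are limited to one consonant).
Each unlicensed consonant becomes the onset of a new syllable: /g/ → /ge/, /ʃ/ → /ʃu/.

geseuʃu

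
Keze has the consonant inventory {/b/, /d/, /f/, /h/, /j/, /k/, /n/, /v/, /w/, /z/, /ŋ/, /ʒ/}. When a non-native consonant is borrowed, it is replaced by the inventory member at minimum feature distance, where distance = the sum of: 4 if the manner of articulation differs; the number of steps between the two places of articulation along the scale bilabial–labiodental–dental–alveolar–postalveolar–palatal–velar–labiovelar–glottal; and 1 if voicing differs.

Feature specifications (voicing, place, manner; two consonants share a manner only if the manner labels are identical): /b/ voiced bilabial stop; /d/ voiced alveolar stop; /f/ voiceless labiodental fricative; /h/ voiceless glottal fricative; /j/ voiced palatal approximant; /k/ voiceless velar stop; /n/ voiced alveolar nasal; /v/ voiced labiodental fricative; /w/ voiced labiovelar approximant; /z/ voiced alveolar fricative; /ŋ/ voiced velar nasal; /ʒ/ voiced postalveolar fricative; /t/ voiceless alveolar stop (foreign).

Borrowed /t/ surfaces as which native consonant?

d

/d/ is closest: same manner (stop), place distance 0 (alveolar→alveolar), voicing differs (+1); total 1. Next closest is /k/ at distance 3.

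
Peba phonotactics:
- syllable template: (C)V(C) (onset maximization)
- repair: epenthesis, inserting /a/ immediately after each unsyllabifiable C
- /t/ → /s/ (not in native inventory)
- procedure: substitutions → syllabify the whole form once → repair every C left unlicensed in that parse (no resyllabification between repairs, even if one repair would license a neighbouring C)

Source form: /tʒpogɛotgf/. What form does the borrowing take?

saʒapogɛosgafa

Substitution: /t/ → /s/, giving /sʒpogɛosgf/.
The consonants /s/, /ʒ/, /g/, /f/ cannot be parsed into a legal (C)V(C) syllable (at most one coda consonant is licensed; onsets are limited to one consonant).
Inserting the epenthetic vowel yields /s/ → /sa/, /ʒ/ → /ʒa/, /g/ → /ga/, /f/ → /fa/.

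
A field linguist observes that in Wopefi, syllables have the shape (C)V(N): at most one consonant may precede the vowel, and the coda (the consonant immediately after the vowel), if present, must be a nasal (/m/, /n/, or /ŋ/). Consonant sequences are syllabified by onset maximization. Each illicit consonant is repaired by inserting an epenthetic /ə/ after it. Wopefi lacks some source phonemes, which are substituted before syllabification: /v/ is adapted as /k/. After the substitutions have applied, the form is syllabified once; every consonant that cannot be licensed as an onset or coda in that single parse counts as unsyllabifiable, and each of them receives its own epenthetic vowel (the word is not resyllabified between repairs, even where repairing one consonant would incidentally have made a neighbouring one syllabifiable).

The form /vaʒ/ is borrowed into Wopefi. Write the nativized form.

Substitution: /v/ → /k/, giving /kaʒ/.
The consonants /ʒ/ cannot be parsed into a legal (C)V(N) syllable (only a nasal (/m/, /n/, or /ŋ/) is licensed in coda position; onsets are limited to one consonant).
Inserting the epenthetic vowel yields /ʒ/ → /ʒə/.

kaʒə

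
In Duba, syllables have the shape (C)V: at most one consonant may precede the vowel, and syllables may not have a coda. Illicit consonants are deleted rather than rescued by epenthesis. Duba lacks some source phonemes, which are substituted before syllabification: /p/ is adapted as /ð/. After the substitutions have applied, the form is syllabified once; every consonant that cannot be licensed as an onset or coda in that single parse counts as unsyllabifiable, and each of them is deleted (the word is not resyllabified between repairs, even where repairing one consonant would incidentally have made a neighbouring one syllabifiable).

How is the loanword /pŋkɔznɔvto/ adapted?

kɔnɔto

Substitution: /p/ → /ð/, giving /ðŋkɔznɔvto/.
Under (C)V, the unsyllabifiable consonants are /ð/, /ŋ/, /z/, /v/ (no codas are permitted; onsets are limited to one consonant).
Deleting the stranded consonants removes /ð/, /ŋ/, /z/, /v/.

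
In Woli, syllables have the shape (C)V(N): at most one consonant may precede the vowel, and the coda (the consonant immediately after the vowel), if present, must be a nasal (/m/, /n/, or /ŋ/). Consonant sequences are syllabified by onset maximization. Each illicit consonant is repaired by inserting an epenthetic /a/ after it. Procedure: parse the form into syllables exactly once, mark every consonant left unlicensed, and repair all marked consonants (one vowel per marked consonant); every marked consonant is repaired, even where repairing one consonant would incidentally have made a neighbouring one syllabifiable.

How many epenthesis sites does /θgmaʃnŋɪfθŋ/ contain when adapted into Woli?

7

The unsyllabifiable consonants are /θ/, /g/, /ʃ/, /n/, /f/, /θ/, /ŋ/; each receives one epenthetic vowel.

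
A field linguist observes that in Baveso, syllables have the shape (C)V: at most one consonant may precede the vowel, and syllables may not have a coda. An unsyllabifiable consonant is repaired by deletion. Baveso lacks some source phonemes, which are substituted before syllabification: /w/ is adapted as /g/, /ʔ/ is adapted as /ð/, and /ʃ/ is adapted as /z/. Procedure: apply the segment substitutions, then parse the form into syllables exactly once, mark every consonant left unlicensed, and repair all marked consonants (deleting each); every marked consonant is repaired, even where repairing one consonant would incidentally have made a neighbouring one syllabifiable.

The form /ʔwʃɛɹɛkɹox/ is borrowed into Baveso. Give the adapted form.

Substitution: /ʔ/ → /ð/, /w/ → /g/, /ʃ/ → /z/, giving /ðgzɛɹɛkɹox/.
Under (C)V, the unsyllabifiable consonants are /ð/, /g/, /k/, /x/ (no codas are permitted; onsets are limited to one consonant).
Deletion applies to /ð/, /g/, /k/, /x/.

zɛɹɛɹo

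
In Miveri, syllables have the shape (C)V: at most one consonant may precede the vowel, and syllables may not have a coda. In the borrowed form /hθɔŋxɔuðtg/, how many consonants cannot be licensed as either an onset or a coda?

The consonants /h/, /ŋ/, /ð/, /t/, /g/ cannot be parsed into a legal (C)V syllable (no codas are permitted; onsets are limited to one consonant).

5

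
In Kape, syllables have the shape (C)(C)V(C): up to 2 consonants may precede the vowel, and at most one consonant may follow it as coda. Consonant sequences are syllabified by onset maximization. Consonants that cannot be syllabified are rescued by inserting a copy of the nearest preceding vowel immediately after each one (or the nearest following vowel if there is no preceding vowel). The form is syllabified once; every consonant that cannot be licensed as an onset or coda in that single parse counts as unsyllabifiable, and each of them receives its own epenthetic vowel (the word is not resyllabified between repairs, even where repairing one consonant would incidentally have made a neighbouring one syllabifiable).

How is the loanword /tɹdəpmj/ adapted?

Syllabifying with onset maximization leaves /t/, /m/, /j/ stranded (at most one coda consonant is licensed; onsets may contain at most 2 consonants).
Inserting the epenthetic vowel yields /t/ → /tə/, /m/ → /mə/, /j/ → /jə/.

təɹdəpməjə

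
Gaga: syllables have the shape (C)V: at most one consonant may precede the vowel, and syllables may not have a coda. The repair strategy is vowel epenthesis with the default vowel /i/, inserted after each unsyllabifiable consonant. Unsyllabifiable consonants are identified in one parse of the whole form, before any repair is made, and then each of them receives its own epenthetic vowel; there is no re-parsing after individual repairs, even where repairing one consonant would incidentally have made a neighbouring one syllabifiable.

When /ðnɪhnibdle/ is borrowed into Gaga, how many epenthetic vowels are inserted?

4

The unsyllabifiable consonants are /ð/, /h/, /b/, /d/; each receives one epenthetic vowel.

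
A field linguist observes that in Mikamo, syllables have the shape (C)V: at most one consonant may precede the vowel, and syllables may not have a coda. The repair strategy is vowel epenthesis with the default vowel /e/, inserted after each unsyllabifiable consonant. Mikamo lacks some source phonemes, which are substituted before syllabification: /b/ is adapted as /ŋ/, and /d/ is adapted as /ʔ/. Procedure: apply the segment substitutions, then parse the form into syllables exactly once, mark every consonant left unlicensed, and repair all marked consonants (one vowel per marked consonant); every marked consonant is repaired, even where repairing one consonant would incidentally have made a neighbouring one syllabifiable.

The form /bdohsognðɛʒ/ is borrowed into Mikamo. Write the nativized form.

Substitution: /b/ → /ŋ/, /d/ → /ʔ/, giving /ŋʔohsognðɛʒ/.
The consonants /ŋ/, /h/, /g/, /n/, /ʒ/ cannot be parsed into a legal (C)V syllable (no codas are permitted; onsets are limited to one consonant).
Inserting the epenthetic vowel yields /ŋ/ → /ŋe/, /h/ → /he/, /g/ → /ge/, /n/ → /ne/, /ʒ/ → /ʒe/.

ŋeʔohesogeneðɛʒe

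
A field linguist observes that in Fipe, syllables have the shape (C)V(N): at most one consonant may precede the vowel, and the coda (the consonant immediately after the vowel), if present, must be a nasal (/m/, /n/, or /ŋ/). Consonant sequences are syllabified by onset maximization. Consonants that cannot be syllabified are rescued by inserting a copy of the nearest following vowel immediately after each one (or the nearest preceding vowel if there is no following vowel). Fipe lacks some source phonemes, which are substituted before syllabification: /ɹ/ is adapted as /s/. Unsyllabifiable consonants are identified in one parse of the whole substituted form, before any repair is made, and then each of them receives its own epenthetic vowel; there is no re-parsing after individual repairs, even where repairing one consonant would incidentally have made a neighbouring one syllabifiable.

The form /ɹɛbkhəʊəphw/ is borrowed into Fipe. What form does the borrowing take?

sɛbəkəhəʊəpəhəwə

Substitution: /ɹ/ → /s/, giving /sɛbkhəʊəphw/.
Syllabifying with onset maximization leaves /b/, /k/, /p/, /h/, /w/ stranded (only a nasal (/m/, /n/, or /ŋ/) is licensed in coda position; onsets are limited to one consonant).
Inserting the epenthetic vowel yields /b/ → /bə/, /k/ → /kə/, /p/ → /pə/, /h/ → /hə/, /w/ → /wə/.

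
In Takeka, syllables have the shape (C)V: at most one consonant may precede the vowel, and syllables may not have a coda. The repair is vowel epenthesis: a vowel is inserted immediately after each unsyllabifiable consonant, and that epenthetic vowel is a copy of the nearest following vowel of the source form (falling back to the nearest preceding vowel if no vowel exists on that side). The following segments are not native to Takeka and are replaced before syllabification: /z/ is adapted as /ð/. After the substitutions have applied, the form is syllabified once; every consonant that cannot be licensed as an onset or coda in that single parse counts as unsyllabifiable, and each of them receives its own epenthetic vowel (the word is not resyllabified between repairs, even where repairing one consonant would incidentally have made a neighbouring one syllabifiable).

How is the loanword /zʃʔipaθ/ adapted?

Substitution: /z/ → /ð/, giving /ðʃʔipaθ/.
Syllabifying with onset maximization leaves /ð/, /ʃ/, /θ/ stranded (no codas are permitted; onsets are limited to one consonant).
Each unlicensed consonant becomes the onset of a new syllable: /ð/ → /ði/, /ʃ/ → /ʃi/, /θ/ → /θa/.

ðiʃiʔipaθa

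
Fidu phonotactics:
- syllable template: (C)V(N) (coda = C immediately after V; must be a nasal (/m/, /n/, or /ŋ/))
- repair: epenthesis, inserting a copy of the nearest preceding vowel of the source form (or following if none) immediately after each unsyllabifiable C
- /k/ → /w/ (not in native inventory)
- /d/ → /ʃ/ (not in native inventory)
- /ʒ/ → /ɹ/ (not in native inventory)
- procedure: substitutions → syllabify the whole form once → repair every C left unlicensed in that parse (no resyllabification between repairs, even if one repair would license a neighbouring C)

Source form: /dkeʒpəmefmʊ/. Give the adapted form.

ʃeweɹepəmefemʊ

Substitution: /d/ → /ʃ/, /k/ → /w/, /ʒ/ → /ɹ/, giving /ʃweɹpəmefmʊ/.
Under (C)V(N), the unsyllabifiable consonants are /ʃ/, /ɹ/, /f/ (only a nasal (/m/, /n/, or /ŋ/) is licensed in coda position; onsets are limited to one consonant).
Inserting the epenthetic vowel yields /ʃ/ → /ʃe/, /ɹ/ → /ɹe/, /f/ → /fe/.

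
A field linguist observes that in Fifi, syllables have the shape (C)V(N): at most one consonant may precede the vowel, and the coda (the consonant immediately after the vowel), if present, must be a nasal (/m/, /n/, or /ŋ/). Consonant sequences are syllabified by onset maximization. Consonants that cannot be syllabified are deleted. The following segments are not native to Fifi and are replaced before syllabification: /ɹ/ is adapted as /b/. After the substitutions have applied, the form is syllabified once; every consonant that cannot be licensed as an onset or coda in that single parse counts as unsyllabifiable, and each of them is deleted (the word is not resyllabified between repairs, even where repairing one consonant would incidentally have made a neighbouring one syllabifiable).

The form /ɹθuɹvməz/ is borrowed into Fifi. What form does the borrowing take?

Substitution: /ɹ/ → /b/, giving /bθubvməz/.
Syllabifying with onset maximization leaves /b/, /b/, /v/, /z/ stranded (only a nasal (/m/, /n/, or /ŋ/) is licensed in coda position; onsets are limited to one consonant).
Deleting the stranded consonants removes /b/, /b/, /v/, /z/.

θumə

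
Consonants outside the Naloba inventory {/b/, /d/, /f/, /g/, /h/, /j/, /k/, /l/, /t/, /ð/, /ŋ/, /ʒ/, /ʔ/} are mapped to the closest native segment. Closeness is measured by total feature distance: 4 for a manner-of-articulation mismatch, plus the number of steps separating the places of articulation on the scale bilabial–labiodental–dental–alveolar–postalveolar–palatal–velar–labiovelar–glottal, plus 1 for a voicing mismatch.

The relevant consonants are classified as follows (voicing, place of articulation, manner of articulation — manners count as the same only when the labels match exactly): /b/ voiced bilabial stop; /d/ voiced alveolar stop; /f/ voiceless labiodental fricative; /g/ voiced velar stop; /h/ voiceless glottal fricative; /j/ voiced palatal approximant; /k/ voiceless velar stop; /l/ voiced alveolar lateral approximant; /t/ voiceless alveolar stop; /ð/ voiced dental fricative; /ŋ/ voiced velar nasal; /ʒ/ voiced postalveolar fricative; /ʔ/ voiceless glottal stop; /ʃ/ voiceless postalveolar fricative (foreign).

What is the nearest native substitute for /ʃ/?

ʒ

/ʒ/ is closest: same manner (fricative), place distance 0 (postalveolar→postalveolar), voicing differs (+1); total 1. Next closest is /f/ at distance 3.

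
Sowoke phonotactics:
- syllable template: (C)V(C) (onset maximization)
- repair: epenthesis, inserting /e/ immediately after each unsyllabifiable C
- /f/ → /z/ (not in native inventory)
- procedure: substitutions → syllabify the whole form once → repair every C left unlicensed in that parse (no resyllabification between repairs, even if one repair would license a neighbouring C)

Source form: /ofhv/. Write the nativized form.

ozheve

Substitution: /f/ → /z/, giving /ozhv/.
The consonants /h/, /v/ cannot be parsed into a legal (C)V(C) syllable (at most one coda consonant is licensed; onsets are limited to one consonant).
Each unlicensed consonant becomes the onset of a new syllable: /h/ → /he/, /v/ → /ve/.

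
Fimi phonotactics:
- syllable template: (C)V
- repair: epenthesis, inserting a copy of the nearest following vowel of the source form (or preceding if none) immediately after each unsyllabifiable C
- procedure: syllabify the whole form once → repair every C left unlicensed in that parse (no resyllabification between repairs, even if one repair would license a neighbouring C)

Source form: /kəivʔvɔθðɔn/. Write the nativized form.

kəivɔʔɔvɔθɔðɔnɔ

The consonants /v/, /ʔ/, /θ/, /n/ cannot be parsed into a legal (C)V syllable (no codas are permitted; onsets are limited to one consonant).
Epenthesis after each stranded consonant: /v/ → /vɔ/, /ʔ/ → /ʔɔ/, /θ/ → /θɔ/, /n/ → /nɔ/.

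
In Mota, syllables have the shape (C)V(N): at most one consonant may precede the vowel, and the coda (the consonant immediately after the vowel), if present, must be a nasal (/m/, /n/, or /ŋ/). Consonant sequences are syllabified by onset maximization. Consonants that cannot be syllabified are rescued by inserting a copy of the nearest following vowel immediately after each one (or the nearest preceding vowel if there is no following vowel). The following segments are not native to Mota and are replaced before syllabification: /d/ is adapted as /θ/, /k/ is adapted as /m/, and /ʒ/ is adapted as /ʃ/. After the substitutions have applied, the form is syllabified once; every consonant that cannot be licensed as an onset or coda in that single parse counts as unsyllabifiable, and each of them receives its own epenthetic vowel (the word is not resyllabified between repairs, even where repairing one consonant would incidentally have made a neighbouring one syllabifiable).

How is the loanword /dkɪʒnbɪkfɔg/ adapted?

Substitution: /d/ → /θ/, /k/ → /m/, /ʒ/ → /ʃ/, giving /θmɪʃnbɪmfɔg/.
Under (C)V(N), the unsyllabifiable consonants are /θ/, /ʃ/, /n/, /g/ (only a nasal (/m/, /n/, or /ŋ/) is licensed in coda position; onsets are limited to one consonant).
Inserting the epenthetic vowel yields /θ/ → /θɪ/, /ʃ/ → /ʃɪ/, /n/ → /nɪ/, /g/ → /gɔ/.

θɪmɪʃɪnɪbɪmfɔgɔ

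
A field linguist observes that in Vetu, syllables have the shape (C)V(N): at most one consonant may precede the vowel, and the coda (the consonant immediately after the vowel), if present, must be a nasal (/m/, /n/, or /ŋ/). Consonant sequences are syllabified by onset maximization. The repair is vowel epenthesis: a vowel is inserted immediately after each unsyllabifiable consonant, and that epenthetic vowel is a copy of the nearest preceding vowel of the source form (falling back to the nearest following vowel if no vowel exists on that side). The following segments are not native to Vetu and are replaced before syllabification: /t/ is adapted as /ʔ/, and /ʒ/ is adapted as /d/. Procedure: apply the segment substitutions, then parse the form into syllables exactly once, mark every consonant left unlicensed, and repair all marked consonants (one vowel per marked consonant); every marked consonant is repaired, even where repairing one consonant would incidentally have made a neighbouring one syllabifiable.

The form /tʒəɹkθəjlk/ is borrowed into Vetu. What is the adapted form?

Substitution: /t/ → /ʔ/, /ʒ/ → /d/, giving /ʔdəɹkθəjlk/.
Under (C)V(N), the unsyllabifiable consonants are /ʔ/, /ɹ/, /k/, /j/, /l/, /k/ (only a nasal (/m/, /n/, or /ŋ/) is licensed in coda position; onsets are limited to one consonant).
Inserting the epenthetic vowel yields /ʔ/ → /ʔə/, /ɹ/ → /ɹə/, /k/ → /kə/, /j/ → /jə/, /l/ → /lə/, /k/ → /kə/.

ʔədəɹəkəθəjələkə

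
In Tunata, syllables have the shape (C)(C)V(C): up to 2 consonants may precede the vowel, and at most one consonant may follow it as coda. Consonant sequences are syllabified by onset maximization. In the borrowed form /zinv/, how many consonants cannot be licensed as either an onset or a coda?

The consonants /v/ cannot be parsed into a legal (C)(C)V(C) syllable (at most one coda consonant is licensed; onsets may contain at most 2 consonants).

1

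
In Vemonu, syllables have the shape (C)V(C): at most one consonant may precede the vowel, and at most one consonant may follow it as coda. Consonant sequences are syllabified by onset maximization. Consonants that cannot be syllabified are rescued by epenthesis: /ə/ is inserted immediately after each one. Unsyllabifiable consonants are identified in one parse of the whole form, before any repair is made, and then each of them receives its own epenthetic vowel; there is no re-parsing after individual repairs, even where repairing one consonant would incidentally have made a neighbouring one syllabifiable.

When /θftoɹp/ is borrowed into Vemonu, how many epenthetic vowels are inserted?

3

The unsyllabifiable consonants are /θ/, /f/, /p/; each receives one epenthetic vowel.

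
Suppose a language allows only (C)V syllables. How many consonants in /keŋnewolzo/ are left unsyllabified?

Under (C)V, the unsyllabifiable consonants are /ŋ/, /l/ (no codas are permitted; onsets are limited to one consonant).

2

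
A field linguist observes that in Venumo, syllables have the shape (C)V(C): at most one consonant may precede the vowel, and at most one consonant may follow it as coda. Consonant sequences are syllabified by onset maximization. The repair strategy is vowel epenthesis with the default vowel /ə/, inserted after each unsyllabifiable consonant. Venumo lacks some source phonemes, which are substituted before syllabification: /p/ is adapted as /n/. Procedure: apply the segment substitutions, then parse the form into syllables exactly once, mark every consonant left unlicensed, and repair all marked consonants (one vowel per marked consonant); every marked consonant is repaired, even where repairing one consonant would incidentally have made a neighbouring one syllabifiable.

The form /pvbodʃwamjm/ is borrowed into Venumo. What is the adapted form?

Substitution: /p/ → /n/, giving /nvbodʃwamjm/.
Under (C)V(C), the unsyllabifiable consonants are /n/, /v/, /ʃ/, /j/, /m/ (at most one coda consonant is licensed; onsets are limited to one consonant).
Epenthesis after each stranded consonant: /n/ → /nə/, /v/ → /və/, /ʃ/ → /ʃə/, /j/ → /jə/, /m/ → /mə/.

nəvəbodʃəwamjəmə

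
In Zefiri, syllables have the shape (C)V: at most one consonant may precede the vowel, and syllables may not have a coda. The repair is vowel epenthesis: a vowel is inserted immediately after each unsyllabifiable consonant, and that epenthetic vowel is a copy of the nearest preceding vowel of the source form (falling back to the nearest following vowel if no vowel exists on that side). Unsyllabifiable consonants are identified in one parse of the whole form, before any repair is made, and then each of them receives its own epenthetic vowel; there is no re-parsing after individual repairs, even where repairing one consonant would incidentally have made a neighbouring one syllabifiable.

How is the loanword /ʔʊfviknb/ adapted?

ʔʊfʊvikinibi

Under (C)V, the unsyllabifiable consonants are /f/, /k/, /n/, /b/ (no codas are permitted; onsets are limited to one consonant).
Each unlicensed consonant becomes the onset of a new syllable: /f/ → /fʊ/, /k/ → /ki/, /n/ → /ni/, /b/ → /bi/.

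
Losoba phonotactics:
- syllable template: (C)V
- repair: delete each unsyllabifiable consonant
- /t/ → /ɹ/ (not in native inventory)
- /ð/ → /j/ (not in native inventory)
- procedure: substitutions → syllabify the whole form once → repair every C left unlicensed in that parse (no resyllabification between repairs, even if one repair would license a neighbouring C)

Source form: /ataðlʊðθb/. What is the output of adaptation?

Substitution: /t/ → /ɹ/, /ð/ → /j/, giving /aɹajlʊjθb/.
The consonants /j/, /j/, /θ/, /b/ cannot be parsed into a legal (C)V syllable (no codas are permitted; onsets are limited to one consonant).
Each unlicensed consonant is deleted: /j/, /j/, /θ/, /b/.

aɹalʊ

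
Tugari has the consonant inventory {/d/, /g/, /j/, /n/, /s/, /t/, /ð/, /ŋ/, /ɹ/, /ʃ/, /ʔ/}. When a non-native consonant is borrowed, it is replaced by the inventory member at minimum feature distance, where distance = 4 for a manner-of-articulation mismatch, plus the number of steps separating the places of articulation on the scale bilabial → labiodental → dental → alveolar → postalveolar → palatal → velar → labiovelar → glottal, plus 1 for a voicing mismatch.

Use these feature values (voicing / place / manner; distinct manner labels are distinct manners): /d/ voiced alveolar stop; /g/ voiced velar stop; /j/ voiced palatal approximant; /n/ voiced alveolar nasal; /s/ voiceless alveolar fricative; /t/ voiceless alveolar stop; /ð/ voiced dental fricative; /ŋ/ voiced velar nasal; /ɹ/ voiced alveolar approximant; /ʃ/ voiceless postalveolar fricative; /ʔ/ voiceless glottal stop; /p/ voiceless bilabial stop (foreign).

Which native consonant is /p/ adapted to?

t

/t/ is closest: same manner (stop), place distance 3 (bilabial→alveolar), same voicing; total 3. Next closest is /d/ at distance 4.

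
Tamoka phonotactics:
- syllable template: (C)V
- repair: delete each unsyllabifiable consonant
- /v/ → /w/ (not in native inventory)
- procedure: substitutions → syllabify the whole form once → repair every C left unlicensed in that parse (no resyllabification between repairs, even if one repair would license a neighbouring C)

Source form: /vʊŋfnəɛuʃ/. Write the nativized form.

Substitution: /v/ → /w/, giving /wʊŋfnəɛuʃ/.
The consonants /ŋ/, /f/, /ʃ/ cannot be parsed into a legal (C)V syllable (no codas are permitted; onsets are limited to one consonant).
Deletion applies to /ŋ/, /f/, /ʃ/.

wʊnəɛu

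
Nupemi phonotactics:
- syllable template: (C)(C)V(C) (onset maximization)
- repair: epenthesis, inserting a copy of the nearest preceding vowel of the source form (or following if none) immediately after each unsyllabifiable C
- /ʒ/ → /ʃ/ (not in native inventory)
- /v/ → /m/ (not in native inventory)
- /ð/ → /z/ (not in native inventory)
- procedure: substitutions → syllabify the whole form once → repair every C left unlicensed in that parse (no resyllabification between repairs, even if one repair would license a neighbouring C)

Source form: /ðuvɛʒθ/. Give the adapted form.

Substitution: /ð/ → /z/, /v/ → /m/, /ʒ/ → /ʃ/, giving /zumɛʃθ/.
Syllabifying with onset maximization leaves /θ/ stranded (at most one coda consonant is licensed; onsets may contain at most 2 consonants).
Inserting the epenthetic vowel yields /θ/ → /θɛ/.

zumɛʃθɛ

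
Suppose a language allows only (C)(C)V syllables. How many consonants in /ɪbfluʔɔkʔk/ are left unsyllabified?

4

Under (C)(C)V, the unsyllabifiable consonants are /b/, /k/, /ʔ/, /k/ (no codas are permitted; onsets may contain at most 2 consonants).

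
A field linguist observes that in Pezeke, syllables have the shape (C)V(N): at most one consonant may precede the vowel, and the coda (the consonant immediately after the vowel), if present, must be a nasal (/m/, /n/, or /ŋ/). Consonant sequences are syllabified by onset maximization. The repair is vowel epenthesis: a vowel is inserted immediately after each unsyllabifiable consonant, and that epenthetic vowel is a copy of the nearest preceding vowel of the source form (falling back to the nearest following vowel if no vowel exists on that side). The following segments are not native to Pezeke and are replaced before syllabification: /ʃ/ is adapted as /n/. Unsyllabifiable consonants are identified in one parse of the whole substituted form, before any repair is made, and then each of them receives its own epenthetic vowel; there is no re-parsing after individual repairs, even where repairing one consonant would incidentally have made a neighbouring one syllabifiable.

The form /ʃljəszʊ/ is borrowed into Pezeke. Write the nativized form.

Substitution: /ʃ/ → /n/, giving /nljəszʊ/.
Under (C)V(N), the unsyllabifiable consonants are /n/, /l/, /s/ (only a nasal (/m/, /n/, or /ŋ/) is licensed in coda position; onsets are limited to one consonant).
Inserting the epenthetic vowel yields /n/ → /nə/, /l/ → /lə/, /s/ → /sə/.

nələjəsəzʊ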